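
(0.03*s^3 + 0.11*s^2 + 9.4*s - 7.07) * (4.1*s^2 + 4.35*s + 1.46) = 0.123*s^5 + 0.5815*s^4 + 39.0623*s^3 + 12.0636*s^2 - 17.0305*s - 10.3222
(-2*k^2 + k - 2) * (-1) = 2*k^2 - k + 2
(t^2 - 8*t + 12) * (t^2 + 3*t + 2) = t^4 - 5*t^3 - 10*t^2 + 20*t + 24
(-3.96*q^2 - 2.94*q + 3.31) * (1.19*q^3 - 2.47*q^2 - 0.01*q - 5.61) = -4.7124*q^5 + 6.2826*q^4 + 11.2403*q^3 + 14.0693*q^2 + 16.4603*q - 18.5691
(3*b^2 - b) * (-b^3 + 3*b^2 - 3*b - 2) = -3*b^5 + 10*b^4 - 12*b^3 - 3*b^2 + 2*b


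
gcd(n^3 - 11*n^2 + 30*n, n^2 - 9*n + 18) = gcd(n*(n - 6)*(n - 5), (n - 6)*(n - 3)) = n - 6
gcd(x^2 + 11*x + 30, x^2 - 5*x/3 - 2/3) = 1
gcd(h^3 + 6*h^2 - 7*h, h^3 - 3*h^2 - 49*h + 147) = h + 7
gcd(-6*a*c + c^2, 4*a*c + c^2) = c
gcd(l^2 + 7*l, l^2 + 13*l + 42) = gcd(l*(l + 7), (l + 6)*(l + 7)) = l + 7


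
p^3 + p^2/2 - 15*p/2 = p*(p - 5/2)*(p + 3)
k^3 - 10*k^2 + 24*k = k*(k - 6)*(k - 4)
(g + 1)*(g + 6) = g^2 + 7*g + 6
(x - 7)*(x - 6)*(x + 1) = x^3 - 12*x^2 + 29*x + 42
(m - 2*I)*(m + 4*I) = m^2 + 2*I*m + 8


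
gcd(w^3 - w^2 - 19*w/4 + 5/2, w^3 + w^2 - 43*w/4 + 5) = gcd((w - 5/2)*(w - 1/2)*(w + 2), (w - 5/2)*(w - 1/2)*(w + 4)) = w^2 - 3*w + 5/4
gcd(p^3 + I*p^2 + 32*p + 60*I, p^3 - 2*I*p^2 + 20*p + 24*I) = p^2 - 4*I*p + 12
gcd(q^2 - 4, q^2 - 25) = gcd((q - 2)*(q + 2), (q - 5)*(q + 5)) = 1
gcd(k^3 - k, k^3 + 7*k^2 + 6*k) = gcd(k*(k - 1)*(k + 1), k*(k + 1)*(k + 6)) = k^2 + k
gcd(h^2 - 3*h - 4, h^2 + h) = h + 1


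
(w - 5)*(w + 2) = w^2 - 3*w - 10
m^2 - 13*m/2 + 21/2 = (m - 7/2)*(m - 3)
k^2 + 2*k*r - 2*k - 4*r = (k - 2)*(k + 2*r)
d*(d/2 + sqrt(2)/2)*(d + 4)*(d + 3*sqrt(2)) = d^4/2 + 2*d^3 + 2*sqrt(2)*d^3 + 3*d^2 + 8*sqrt(2)*d^2 + 12*d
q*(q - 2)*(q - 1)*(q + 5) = q^4 + 2*q^3 - 13*q^2 + 10*q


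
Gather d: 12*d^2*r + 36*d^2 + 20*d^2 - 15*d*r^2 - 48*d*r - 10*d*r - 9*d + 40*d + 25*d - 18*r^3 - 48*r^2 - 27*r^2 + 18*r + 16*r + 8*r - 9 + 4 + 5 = d^2*(12*r + 56) + d*(-15*r^2 - 58*r + 56) - 18*r^3 - 75*r^2 + 42*r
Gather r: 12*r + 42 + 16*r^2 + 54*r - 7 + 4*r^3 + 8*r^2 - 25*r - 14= 4*r^3 + 24*r^2 + 41*r + 21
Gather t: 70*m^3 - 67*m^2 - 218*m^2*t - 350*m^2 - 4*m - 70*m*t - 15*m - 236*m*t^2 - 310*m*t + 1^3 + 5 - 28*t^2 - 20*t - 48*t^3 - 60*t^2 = 70*m^3 - 417*m^2 - 19*m - 48*t^3 + t^2*(-236*m - 88) + t*(-218*m^2 - 380*m - 20) + 6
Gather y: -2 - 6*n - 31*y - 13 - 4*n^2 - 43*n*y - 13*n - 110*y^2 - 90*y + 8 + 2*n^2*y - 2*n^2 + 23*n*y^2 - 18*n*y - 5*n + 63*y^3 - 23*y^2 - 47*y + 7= -6*n^2 - 24*n + 63*y^3 + y^2*(23*n - 133) + y*(2*n^2 - 61*n - 168)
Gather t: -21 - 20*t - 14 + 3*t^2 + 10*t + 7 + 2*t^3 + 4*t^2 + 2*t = 2*t^3 + 7*t^2 - 8*t - 28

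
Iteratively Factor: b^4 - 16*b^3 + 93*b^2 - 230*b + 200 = (b - 5)*(b^3 - 11*b^2 + 38*b - 40) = (b - 5)*(b - 4)*(b^2 - 7*b + 10) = (b - 5)*(b - 4)*(b - 2)*(b - 5)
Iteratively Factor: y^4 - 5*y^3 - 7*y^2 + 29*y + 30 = (y - 5)*(y^3 - 7*y - 6) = (y - 5)*(y + 2)*(y^2 - 2*y - 3) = (y - 5)*(y + 1)*(y + 2)*(y - 3)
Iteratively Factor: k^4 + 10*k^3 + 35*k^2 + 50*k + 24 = (k + 2)*(k^3 + 8*k^2 + 19*k + 12) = (k + 2)*(k + 4)*(k^2 + 4*k + 3) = (k + 2)*(k + 3)*(k + 4)*(k + 1)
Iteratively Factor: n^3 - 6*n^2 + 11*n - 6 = (n - 2)*(n^2 - 4*n + 3) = (n - 3)*(n - 2)*(n - 1)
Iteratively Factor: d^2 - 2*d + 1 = (d - 1)*(d - 1)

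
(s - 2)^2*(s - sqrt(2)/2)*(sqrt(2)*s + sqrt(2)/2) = sqrt(2)*s^4 - 7*sqrt(2)*s^3/2 - s^3 + 2*sqrt(2)*s^2 + 7*s^2/2 - 2*s + 2*sqrt(2)*s - 2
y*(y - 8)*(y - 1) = y^3 - 9*y^2 + 8*y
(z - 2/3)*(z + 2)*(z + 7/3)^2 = z^4 + 6*z^3 + 31*z^2/3 + 28*z/27 - 196/27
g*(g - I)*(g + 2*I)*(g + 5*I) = g^4 + 6*I*g^3 - 3*g^2 + 10*I*g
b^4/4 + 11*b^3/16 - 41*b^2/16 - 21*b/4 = b*(b/4 + 1)*(b - 3)*(b + 7/4)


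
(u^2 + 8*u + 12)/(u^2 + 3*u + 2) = (u + 6)/(u + 1)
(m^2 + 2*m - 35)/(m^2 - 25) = (m + 7)/(m + 5)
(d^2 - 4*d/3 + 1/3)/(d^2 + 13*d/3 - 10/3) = (3*d^2 - 4*d + 1)/(3*d^2 + 13*d - 10)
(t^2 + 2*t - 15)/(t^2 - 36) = (t^2 + 2*t - 15)/(t^2 - 36)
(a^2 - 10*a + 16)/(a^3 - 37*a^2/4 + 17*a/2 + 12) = 4/(4*a + 3)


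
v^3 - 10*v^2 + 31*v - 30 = (v - 5)*(v - 3)*(v - 2)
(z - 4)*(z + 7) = z^2 + 3*z - 28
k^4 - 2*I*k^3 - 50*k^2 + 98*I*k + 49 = (k - 7)*(k + 7)*(k - I)^2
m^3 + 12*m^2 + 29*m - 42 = (m - 1)*(m + 6)*(m + 7)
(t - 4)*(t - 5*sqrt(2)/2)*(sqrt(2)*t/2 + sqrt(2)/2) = sqrt(2)*t^3/2 - 5*t^2/2 - 3*sqrt(2)*t^2/2 - 2*sqrt(2)*t + 15*t/2 + 10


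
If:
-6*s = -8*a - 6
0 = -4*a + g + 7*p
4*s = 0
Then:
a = -3/4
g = -7*p - 3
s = 0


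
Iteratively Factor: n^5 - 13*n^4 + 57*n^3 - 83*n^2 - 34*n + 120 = (n - 5)*(n^4 - 8*n^3 + 17*n^2 + 2*n - 24) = (n - 5)*(n - 4)*(n^3 - 4*n^2 + n + 6) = (n - 5)*(n - 4)*(n - 2)*(n^2 - 2*n - 3) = (n - 5)*(n - 4)*(n - 2)*(n + 1)*(n - 3)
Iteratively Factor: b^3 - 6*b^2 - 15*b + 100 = (b - 5)*(b^2 - b - 20) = (b - 5)*(b + 4)*(b - 5)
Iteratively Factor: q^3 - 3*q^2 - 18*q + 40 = (q + 4)*(q^2 - 7*q + 10) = (q - 2)*(q + 4)*(q - 5)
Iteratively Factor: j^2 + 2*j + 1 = (j + 1)*(j + 1)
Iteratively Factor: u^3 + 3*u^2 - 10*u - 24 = (u + 4)*(u^2 - u - 6) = (u + 2)*(u + 4)*(u - 3)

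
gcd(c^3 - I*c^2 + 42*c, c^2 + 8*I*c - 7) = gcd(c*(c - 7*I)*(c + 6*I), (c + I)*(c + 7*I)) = 1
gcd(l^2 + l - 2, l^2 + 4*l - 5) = l - 1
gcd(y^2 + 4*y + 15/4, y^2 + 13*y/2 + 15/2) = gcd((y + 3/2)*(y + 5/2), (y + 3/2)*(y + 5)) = y + 3/2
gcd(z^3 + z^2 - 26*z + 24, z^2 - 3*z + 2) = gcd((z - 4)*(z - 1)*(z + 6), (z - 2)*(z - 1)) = z - 1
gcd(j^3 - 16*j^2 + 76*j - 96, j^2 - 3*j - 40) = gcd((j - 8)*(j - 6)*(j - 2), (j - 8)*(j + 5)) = j - 8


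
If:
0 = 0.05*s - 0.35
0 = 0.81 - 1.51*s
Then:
No Solution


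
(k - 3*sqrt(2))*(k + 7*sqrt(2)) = k^2 + 4*sqrt(2)*k - 42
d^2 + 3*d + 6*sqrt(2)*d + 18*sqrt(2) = (d + 3)*(d + 6*sqrt(2))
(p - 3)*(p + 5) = p^2 + 2*p - 15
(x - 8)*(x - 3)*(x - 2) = x^3 - 13*x^2 + 46*x - 48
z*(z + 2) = z^2 + 2*z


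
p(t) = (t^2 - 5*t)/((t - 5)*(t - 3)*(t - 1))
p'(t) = (2*t - 5)/((t - 5)*(t - 3)*(t - 1)) - (t^2 - 5*t)/((t - 5)*(t - 3)*(t - 1)^2) - (t^2 - 5*t)/((t - 5)*(t - 3)^2*(t - 1)) - (t^2 - 5*t)/((t - 5)^2*(t - 3)*(t - 1))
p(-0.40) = -0.08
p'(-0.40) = 0.13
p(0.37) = 0.22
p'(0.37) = 1.04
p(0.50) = 0.40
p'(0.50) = 1.76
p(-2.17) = -0.13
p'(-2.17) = -0.01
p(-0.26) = -0.06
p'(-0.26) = 0.17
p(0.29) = 0.15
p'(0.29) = 0.79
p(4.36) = 0.95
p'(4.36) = -0.77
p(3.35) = 4.07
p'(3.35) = -12.15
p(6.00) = 0.40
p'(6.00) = -0.15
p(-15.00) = -0.05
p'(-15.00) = 0.00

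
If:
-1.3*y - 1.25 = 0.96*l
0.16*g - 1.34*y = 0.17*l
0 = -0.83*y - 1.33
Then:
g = -12.50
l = 0.87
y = -1.60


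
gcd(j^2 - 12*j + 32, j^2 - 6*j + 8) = j - 4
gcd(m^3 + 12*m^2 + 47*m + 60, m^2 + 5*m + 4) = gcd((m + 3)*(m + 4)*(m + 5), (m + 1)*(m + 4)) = m + 4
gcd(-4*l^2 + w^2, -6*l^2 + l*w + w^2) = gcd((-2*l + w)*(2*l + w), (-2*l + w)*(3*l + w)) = -2*l + w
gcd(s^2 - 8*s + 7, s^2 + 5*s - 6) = s - 1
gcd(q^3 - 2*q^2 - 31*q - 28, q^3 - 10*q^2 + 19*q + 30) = q + 1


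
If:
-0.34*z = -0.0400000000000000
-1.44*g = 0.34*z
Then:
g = -0.03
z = 0.12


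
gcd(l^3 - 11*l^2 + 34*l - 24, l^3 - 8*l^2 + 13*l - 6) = l^2 - 7*l + 6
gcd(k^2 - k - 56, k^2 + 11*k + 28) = k + 7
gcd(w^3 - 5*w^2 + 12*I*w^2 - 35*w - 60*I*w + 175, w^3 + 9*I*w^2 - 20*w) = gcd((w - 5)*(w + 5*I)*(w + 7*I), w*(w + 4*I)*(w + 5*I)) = w + 5*I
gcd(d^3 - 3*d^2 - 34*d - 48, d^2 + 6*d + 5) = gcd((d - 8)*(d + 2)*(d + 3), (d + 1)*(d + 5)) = 1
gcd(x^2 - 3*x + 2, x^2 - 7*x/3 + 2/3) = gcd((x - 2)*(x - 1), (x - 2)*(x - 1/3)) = x - 2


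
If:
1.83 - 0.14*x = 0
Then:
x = 13.07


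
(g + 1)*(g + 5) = g^2 + 6*g + 5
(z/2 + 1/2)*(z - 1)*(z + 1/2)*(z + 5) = z^4/2 + 11*z^3/4 + 3*z^2/4 - 11*z/4 - 5/4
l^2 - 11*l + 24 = (l - 8)*(l - 3)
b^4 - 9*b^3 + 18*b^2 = b^2*(b - 6)*(b - 3)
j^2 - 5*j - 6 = (j - 6)*(j + 1)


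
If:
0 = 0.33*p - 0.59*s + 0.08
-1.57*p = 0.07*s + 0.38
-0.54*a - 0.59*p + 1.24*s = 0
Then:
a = 0.26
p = -0.24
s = 0.00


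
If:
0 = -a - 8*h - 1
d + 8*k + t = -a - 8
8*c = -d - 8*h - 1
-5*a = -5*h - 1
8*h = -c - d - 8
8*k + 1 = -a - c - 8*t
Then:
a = 1/15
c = 1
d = -119/15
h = -2/15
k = 1/56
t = -29/105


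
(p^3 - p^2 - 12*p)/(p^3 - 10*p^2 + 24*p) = (p + 3)/(p - 6)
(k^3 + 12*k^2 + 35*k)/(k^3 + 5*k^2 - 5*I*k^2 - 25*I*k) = (k + 7)/(k - 5*I)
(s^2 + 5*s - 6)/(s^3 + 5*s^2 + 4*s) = (s^2 + 5*s - 6)/(s*(s^2 + 5*s + 4))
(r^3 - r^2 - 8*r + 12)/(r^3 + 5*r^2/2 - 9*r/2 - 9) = 2*(r - 2)/(2*r + 3)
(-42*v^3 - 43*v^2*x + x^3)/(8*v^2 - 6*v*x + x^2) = (-42*v^3 - 43*v^2*x + x^3)/(8*v^2 - 6*v*x + x^2)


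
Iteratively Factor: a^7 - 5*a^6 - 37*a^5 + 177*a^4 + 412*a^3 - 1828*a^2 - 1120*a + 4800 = (a - 5)*(a^6 - 37*a^4 - 8*a^3 + 372*a^2 + 32*a - 960) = (a - 5)^2*(a^5 + 5*a^4 - 12*a^3 - 68*a^2 + 32*a + 192) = (a - 5)^2*(a + 4)*(a^4 + a^3 - 16*a^2 - 4*a + 48) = (a - 5)^2*(a + 2)*(a + 4)*(a^3 - a^2 - 14*a + 24) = (a - 5)^2*(a - 3)*(a + 2)*(a + 4)*(a^2 + 2*a - 8) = (a - 5)^2*(a - 3)*(a - 2)*(a + 2)*(a + 4)*(a + 4)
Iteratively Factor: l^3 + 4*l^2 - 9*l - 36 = (l + 3)*(l^2 + l - 12) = (l - 3)*(l + 3)*(l + 4)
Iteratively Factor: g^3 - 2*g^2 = (g - 2)*(g^2) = g*(g - 2)*(g)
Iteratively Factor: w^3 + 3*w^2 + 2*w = (w + 1)*(w^2 + 2*w) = (w + 1)*(w + 2)*(w)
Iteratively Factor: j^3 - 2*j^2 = (j)*(j^2 - 2*j) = j^2*(j - 2)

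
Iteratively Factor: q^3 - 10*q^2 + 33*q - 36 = (q - 3)*(q^2 - 7*q + 12) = (q - 4)*(q - 3)*(q - 3)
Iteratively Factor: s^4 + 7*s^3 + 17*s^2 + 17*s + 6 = (s + 2)*(s^3 + 5*s^2 + 7*s + 3) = (s + 1)*(s + 2)*(s^2 + 4*s + 3) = (s + 1)*(s + 2)*(s + 3)*(s + 1)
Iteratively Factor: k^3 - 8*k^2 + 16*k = (k)*(k^2 - 8*k + 16) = k*(k - 4)*(k - 4)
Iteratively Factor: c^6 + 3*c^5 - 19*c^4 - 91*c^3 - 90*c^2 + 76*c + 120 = (c + 2)*(c^5 + c^4 - 21*c^3 - 49*c^2 + 8*c + 60) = (c - 1)*(c + 2)*(c^4 + 2*c^3 - 19*c^2 - 68*c - 60) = (c - 1)*(c + 2)^2*(c^3 - 19*c - 30) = (c - 5)*(c - 1)*(c + 2)^2*(c^2 + 5*c + 6) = (c - 5)*(c - 1)*(c + 2)^3*(c + 3)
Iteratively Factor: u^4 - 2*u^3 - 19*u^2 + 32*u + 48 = (u - 4)*(u^3 + 2*u^2 - 11*u - 12) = (u - 4)*(u + 4)*(u^2 - 2*u - 3) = (u - 4)*(u - 3)*(u + 4)*(u + 1)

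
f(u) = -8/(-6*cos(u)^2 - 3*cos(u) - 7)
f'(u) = -8*(-12*sin(u)*cos(u) - 3*sin(u))/(-6*cos(u)^2 - 3*cos(u) - 7)^2 = 24*(4*cos(u) + 1)*sin(u)/(6*cos(u)^2 + 3*cos(u) + 7)^2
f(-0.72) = 0.63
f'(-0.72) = -0.40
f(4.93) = 1.01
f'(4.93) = -0.69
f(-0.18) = 0.51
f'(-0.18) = -0.09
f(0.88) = 0.71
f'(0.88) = 0.51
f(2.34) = 1.02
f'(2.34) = -0.50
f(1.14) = 0.86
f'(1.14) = 0.67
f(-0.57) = 0.58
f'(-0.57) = -0.30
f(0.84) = 0.69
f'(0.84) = 0.48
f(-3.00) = 0.81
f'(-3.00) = 0.10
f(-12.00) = 0.58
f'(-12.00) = 0.30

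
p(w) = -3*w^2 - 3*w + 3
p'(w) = -6*w - 3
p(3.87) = -53.54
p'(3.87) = -26.22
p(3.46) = -43.29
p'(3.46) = -23.76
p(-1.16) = 2.44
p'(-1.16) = 3.96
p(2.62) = -25.45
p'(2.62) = -18.72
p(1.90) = -13.53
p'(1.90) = -14.40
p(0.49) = 0.81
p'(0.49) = -5.94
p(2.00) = -15.00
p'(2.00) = -15.00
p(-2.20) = -4.92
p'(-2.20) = 10.20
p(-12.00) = -393.00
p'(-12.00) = 69.00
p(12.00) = -465.00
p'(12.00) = -75.00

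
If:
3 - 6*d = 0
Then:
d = 1/2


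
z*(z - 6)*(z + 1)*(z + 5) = z^4 - 31*z^2 - 30*z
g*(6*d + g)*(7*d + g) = 42*d^2*g + 13*d*g^2 + g^3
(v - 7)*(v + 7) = v^2 - 49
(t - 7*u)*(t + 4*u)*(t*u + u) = t^3*u - 3*t^2*u^2 + t^2*u - 28*t*u^3 - 3*t*u^2 - 28*u^3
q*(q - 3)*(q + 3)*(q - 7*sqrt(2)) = q^4 - 7*sqrt(2)*q^3 - 9*q^2 + 63*sqrt(2)*q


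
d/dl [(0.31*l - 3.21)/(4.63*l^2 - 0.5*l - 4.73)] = (-1.4353*l^2 + 29.7246*l - 3.0713)/(21.4369*l^4 - 4.63*l^3 - 43.5498*l^2 + 4.73*l + 22.3729)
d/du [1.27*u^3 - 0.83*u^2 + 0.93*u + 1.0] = 3.81*u^2 - 1.66*u + 0.93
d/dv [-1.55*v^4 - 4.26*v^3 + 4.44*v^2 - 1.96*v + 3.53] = -6.2*v^3 - 12.78*v^2 + 8.88*v - 1.96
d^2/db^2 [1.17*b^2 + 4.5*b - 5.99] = 2.34000000000000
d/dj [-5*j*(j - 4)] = 20 - 10*j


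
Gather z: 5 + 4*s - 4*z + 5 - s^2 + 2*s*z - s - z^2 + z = -s^2 + 3*s - z^2 + z*(2*s - 3) + 10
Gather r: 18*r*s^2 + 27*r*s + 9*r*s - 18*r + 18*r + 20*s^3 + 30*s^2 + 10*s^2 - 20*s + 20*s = r*(18*s^2 + 36*s) + 20*s^3 + 40*s^2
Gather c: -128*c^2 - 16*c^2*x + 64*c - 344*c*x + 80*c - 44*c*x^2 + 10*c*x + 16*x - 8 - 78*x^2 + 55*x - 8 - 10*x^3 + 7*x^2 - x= c^2*(-16*x - 128) + c*(-44*x^2 - 334*x + 144) - 10*x^3 - 71*x^2 + 70*x - 16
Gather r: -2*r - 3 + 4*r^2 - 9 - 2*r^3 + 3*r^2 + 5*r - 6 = -2*r^3 + 7*r^2 + 3*r - 18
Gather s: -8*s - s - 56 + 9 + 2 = -9*s - 45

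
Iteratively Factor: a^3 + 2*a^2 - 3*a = (a)*(a^2 + 2*a - 3) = a*(a + 3)*(a - 1)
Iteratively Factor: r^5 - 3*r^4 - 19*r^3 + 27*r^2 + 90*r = (r)*(r^4 - 3*r^3 - 19*r^2 + 27*r + 90) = r*(r + 3)*(r^3 - 6*r^2 - r + 30) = r*(r + 2)*(r + 3)*(r^2 - 8*r + 15) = r*(r - 5)*(r + 2)*(r + 3)*(r - 3)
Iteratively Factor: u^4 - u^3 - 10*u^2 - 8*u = (u + 2)*(u^3 - 3*u^2 - 4*u) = (u - 4)*(u + 2)*(u^2 + u) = (u - 4)*(u + 1)*(u + 2)*(u)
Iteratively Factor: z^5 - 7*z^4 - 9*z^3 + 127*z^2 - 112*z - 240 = (z + 4)*(z^4 - 11*z^3 + 35*z^2 - 13*z - 60) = (z - 4)*(z + 4)*(z^3 - 7*z^2 + 7*z + 15) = (z - 4)*(z - 3)*(z + 4)*(z^2 - 4*z - 5) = (z - 5)*(z - 4)*(z - 3)*(z + 4)*(z + 1)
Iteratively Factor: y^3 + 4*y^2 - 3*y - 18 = (y - 2)*(y^2 + 6*y + 9) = (y - 2)*(y + 3)*(y + 3)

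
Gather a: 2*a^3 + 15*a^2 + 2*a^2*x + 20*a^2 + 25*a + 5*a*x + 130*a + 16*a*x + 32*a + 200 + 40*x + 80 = 2*a^3 + a^2*(2*x + 35) + a*(21*x + 187) + 40*x + 280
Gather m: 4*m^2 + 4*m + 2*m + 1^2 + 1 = 4*m^2 + 6*m + 2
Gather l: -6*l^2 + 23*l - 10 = -6*l^2 + 23*l - 10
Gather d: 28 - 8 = 20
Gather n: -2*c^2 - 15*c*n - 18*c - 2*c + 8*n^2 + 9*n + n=-2*c^2 - 20*c + 8*n^2 + n*(10 - 15*c)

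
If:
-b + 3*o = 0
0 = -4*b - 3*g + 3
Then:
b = 3*o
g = 1 - 4*o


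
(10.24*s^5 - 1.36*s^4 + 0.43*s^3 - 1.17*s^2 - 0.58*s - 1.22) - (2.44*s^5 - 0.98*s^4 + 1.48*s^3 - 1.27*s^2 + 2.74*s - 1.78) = 7.8*s^5 - 0.38*s^4 - 1.05*s^3 + 0.1*s^2 - 3.32*s + 0.56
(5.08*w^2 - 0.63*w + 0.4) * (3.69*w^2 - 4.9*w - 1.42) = 18.7452*w^4 - 27.2167*w^3 - 2.6506*w^2 - 1.0654*w - 0.568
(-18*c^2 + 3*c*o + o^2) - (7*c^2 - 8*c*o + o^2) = -25*c^2 + 11*c*o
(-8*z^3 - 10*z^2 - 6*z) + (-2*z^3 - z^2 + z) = -10*z^3 - 11*z^2 - 5*z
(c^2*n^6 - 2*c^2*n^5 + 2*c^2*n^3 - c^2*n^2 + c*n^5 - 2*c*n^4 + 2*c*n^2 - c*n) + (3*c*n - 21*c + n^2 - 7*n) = c^2*n^6 - 2*c^2*n^5 + 2*c^2*n^3 - c^2*n^2 + c*n^5 - 2*c*n^4 + 2*c*n^2 + 2*c*n - 21*c + n^2 - 7*n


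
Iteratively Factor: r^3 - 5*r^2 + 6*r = (r - 2)*(r^2 - 3*r) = r*(r - 2)*(r - 3)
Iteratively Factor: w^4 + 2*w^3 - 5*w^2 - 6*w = (w - 2)*(w^3 + 4*w^2 + 3*w) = (w - 2)*(w + 3)*(w^2 + w) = (w - 2)*(w + 1)*(w + 3)*(w)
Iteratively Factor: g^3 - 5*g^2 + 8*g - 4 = (g - 1)*(g^2 - 4*g + 4) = (g - 2)*(g - 1)*(g - 2)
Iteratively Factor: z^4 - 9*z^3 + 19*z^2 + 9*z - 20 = (z - 1)*(z^3 - 8*z^2 + 11*z + 20) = (z - 1)*(z + 1)*(z^2 - 9*z + 20) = (z - 4)*(z - 1)*(z + 1)*(z - 5)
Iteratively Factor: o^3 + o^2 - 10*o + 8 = (o + 4)*(o^2 - 3*o + 2) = (o - 2)*(o + 4)*(o - 1)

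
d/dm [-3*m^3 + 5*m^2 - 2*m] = -9*m^2 + 10*m - 2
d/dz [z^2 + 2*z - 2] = 2*z + 2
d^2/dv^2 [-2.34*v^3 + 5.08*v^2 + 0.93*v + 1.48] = 10.16 - 14.04*v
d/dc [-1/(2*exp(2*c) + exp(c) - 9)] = (4*exp(c) + 1)*exp(c)/(2*exp(2*c) + exp(c) - 9)^2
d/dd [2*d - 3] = 2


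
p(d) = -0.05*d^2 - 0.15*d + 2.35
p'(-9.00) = 0.75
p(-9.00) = -0.35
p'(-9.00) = 0.75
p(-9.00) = -0.35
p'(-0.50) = -0.10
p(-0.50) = 2.41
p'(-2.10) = 0.06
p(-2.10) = 2.44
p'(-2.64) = 0.11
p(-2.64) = 2.40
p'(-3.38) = 0.19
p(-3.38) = 2.29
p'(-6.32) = 0.48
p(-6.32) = 1.30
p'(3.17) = -0.47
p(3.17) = 1.37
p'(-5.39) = 0.39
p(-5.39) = 1.71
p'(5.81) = -0.73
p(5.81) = -0.21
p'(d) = -0.1*d - 0.15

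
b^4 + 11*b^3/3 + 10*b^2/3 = b^2*(b + 5/3)*(b + 2)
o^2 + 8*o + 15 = (o + 3)*(o + 5)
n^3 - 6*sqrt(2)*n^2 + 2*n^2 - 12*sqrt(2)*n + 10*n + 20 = (n + 2)*(n - 5*sqrt(2))*(n - sqrt(2))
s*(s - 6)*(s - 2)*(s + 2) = s^4 - 6*s^3 - 4*s^2 + 24*s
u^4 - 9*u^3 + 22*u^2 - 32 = (u - 4)^2*(u - 2)*(u + 1)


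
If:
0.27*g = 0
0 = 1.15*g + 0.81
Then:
No Solution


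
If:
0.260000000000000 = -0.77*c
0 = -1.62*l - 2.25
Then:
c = -0.34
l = -1.39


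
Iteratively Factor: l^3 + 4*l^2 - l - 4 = (l - 1)*(l^2 + 5*l + 4) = (l - 1)*(l + 4)*(l + 1)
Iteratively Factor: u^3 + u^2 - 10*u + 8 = (u + 4)*(u^2 - 3*u + 2) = (u - 2)*(u + 4)*(u - 1)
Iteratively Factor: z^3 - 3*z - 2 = (z - 2)*(z^2 + 2*z + 1) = (z - 2)*(z + 1)*(z + 1)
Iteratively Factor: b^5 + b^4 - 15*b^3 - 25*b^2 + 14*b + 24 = (b - 4)*(b^4 + 5*b^3 + 5*b^2 - 5*b - 6) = (b - 4)*(b + 1)*(b^3 + 4*b^2 + b - 6) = (b - 4)*(b + 1)*(b + 2)*(b^2 + 2*b - 3) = (b - 4)*(b - 1)*(b + 1)*(b + 2)*(b + 3)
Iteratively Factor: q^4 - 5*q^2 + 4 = (q - 2)*(q^3 + 2*q^2 - q - 2) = (q - 2)*(q + 2)*(q^2 - 1) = (q - 2)*(q - 1)*(q + 2)*(q + 1)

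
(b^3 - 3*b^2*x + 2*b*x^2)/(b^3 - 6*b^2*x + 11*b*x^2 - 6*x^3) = b/(b - 3*x)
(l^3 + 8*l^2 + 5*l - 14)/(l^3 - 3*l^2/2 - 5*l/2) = 2*(-l^3 - 8*l^2 - 5*l + 14)/(l*(-2*l^2 + 3*l + 5))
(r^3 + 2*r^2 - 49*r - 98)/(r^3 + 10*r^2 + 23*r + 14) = (r - 7)/(r + 1)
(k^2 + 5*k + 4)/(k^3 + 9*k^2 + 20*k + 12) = (k + 4)/(k^2 + 8*k + 12)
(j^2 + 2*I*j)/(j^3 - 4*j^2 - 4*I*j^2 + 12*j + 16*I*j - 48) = j/(j^2 + j*(-4 - 6*I) + 24*I)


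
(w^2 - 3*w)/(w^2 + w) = (w - 3)/(w + 1)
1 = 1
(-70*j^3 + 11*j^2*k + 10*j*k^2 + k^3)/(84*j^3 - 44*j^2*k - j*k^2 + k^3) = (-5*j - k)/(6*j - k)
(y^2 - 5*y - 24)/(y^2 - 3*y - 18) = (y - 8)/(y - 6)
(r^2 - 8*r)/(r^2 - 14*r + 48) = r/(r - 6)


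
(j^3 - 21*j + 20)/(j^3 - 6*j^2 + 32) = (j^2 + 4*j - 5)/(j^2 - 2*j - 8)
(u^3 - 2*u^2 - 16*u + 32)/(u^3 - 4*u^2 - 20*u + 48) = (u - 4)/(u - 6)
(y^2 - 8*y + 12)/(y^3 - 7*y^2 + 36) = (y - 2)/(y^2 - y - 6)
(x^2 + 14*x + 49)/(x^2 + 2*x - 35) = (x + 7)/(x - 5)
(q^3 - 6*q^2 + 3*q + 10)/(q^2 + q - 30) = (q^2 - q - 2)/(q + 6)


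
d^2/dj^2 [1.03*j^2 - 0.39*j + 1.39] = 2.06000000000000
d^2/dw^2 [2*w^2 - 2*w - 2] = 4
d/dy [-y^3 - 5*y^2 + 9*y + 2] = -3*y^2 - 10*y + 9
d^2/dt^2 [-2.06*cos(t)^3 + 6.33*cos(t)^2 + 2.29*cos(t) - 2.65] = -0.744999999999999*cos(t) - 12.66*cos(2*t) + 4.635*cos(3*t)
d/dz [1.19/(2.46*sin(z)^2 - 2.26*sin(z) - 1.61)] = (2.6894 - 5.8548*sin(z))*cos(z)/(-2.46*sin(z)^2 + 2.26*sin(z) + 1.61)^2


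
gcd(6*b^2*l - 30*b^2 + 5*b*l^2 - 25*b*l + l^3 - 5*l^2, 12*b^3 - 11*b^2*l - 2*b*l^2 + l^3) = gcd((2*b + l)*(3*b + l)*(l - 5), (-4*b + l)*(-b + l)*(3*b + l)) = 3*b + l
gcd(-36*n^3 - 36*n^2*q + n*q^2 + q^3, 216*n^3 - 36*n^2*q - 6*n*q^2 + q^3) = -36*n^2 + q^2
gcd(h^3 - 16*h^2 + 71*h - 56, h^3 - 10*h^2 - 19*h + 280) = h^2 - 15*h + 56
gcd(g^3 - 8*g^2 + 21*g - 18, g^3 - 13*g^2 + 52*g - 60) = g - 2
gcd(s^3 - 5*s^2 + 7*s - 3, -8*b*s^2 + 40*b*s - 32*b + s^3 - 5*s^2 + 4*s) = s - 1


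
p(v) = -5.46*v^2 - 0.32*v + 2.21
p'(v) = -10.92*v - 0.32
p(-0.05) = 2.21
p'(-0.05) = 0.23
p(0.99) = -3.46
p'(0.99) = -11.13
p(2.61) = -35.82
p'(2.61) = -28.82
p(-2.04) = -19.86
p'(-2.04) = 21.96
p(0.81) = -1.63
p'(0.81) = -9.17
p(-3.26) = -54.77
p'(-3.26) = 35.28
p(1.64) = -13.00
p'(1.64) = -18.23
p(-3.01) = -46.29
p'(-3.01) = 32.55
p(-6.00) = -192.43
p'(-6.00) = 65.20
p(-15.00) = -1221.49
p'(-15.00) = 163.48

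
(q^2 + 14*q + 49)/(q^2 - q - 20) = (q^2 + 14*q + 49)/(q^2 - q - 20)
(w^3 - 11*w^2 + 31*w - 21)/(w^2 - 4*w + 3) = w - 7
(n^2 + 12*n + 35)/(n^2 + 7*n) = (n + 5)/n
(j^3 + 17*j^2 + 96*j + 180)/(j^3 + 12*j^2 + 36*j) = (j + 5)/j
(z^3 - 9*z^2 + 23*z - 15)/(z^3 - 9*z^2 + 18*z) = (z^2 - 6*z + 5)/(z*(z - 6))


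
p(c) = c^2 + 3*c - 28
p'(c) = 2*c + 3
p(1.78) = -19.49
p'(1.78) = 6.56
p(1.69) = -20.07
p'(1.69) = 6.38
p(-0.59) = -29.42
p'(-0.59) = 1.82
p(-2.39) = -29.46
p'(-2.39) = -1.78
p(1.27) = -22.58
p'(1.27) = 5.54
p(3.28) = -7.40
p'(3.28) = 9.56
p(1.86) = -18.96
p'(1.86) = 6.72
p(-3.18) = -27.43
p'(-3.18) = -3.36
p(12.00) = 152.00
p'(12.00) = 27.00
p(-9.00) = 26.00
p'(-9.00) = -15.00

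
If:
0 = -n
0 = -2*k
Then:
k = 0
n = 0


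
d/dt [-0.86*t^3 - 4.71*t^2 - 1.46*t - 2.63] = -2.58*t^2 - 9.42*t - 1.46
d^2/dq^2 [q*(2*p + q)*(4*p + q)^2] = 64*p^2 + 60*p*q + 12*q^2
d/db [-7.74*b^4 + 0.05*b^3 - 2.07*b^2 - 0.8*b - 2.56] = -30.96*b^3 + 0.15*b^2 - 4.14*b - 0.8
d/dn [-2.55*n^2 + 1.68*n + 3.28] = 1.68 - 5.1*n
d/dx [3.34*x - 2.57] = 3.34000000000000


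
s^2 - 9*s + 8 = (s - 8)*(s - 1)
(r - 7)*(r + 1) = r^2 - 6*r - 7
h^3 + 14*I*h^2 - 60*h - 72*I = (h + 2*I)*(h + 6*I)^2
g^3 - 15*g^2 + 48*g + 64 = (g - 8)^2*(g + 1)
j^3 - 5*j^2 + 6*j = j*(j - 3)*(j - 2)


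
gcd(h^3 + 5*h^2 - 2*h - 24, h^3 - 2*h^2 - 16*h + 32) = h^2 + 2*h - 8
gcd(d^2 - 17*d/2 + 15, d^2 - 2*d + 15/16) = 1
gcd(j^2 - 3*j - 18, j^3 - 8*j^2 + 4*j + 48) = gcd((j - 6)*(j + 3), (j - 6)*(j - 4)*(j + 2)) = j - 6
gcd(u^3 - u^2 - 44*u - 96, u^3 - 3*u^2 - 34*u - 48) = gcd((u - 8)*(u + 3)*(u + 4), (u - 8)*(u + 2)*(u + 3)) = u^2 - 5*u - 24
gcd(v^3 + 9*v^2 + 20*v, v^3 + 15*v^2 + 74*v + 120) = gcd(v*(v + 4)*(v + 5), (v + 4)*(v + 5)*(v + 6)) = v^2 + 9*v + 20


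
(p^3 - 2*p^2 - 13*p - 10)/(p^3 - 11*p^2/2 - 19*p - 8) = 2*(p^2 - 4*p - 5)/(2*p^2 - 15*p - 8)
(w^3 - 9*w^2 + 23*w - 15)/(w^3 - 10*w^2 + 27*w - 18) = (w - 5)/(w - 6)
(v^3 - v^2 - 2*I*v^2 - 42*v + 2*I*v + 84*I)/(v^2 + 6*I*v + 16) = (v^2 - v - 42)/(v + 8*I)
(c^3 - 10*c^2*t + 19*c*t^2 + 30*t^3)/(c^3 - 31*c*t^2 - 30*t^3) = (c - 5*t)/(c + 5*t)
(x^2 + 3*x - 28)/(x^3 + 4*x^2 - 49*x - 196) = (x - 4)/(x^2 - 3*x - 28)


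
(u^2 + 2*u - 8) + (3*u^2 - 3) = 4*u^2 + 2*u - 11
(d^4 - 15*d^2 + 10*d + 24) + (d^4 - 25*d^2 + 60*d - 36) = 2*d^4 - 40*d^2 + 70*d - 12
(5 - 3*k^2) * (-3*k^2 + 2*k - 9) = 9*k^4 - 6*k^3 + 12*k^2 + 10*k - 45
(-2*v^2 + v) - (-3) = -2*v^2 + v + 3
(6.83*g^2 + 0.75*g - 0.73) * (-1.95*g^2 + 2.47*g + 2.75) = -13.3185*g^4 + 15.4076*g^3 + 22.0585*g^2 + 0.2594*g - 2.0075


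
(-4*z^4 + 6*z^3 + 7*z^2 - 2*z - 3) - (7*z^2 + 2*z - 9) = -4*z^4 + 6*z^3 - 4*z + 6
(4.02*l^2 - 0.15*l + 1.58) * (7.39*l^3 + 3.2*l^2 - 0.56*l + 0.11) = 29.7078*l^5 + 11.7555*l^4 + 8.945*l^3 + 5.5822*l^2 - 0.9013*l + 0.1738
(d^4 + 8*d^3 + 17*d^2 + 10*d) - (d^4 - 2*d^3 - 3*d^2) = 10*d^3 + 20*d^2 + 10*d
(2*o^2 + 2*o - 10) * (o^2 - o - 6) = 2*o^4 - 24*o^2 - 2*o + 60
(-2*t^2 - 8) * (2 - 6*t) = 12*t^3 - 4*t^2 + 48*t - 16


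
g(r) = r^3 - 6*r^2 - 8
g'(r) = 3*r^2 - 12*r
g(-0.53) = -9.83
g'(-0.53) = 7.20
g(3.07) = -35.61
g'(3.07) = -8.57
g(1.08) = -13.74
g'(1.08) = -9.46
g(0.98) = -12.82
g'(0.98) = -8.88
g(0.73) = -10.81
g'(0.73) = -7.16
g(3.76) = -39.67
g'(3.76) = -2.71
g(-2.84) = -79.30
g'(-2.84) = 58.28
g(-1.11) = -16.76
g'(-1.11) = 17.02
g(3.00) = -35.00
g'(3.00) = -9.00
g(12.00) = 856.00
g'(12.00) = 288.00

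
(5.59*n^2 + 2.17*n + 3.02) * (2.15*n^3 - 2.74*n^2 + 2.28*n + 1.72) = 12.0185*n^5 - 10.6511*n^4 + 13.2924*n^3 + 6.2876*n^2 + 10.618*n + 5.1944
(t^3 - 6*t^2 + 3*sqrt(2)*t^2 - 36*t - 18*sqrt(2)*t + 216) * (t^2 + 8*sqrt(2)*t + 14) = t^5 - 6*t^4 + 11*sqrt(2)*t^4 - 66*sqrt(2)*t^3 + 26*t^3 - 246*sqrt(2)*t^2 - 156*t^2 - 504*t + 1476*sqrt(2)*t + 3024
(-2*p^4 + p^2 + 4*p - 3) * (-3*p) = 6*p^5 - 3*p^3 - 12*p^2 + 9*p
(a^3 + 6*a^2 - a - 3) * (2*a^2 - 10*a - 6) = 2*a^5 + 2*a^4 - 68*a^3 - 32*a^2 + 36*a + 18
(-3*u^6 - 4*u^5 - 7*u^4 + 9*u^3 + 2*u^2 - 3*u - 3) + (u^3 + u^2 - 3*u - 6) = -3*u^6 - 4*u^5 - 7*u^4 + 10*u^3 + 3*u^2 - 6*u - 9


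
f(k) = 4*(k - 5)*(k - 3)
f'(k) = 8*k - 32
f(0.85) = 35.69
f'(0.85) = -25.20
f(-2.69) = 175.02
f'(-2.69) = -53.52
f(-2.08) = 143.87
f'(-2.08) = -48.64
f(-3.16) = 201.06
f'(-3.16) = -57.28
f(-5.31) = 342.70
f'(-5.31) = -74.48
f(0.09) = 57.15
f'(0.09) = -31.28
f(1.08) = 30.11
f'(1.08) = -23.36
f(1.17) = 28.04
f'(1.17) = -22.64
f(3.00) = 0.00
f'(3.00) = -8.00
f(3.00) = 0.00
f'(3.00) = -8.00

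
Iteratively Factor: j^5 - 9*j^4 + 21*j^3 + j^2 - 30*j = (j)*(j^4 - 9*j^3 + 21*j^2 + j - 30) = j*(j - 5)*(j^3 - 4*j^2 + j + 6) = j*(j - 5)*(j - 2)*(j^2 - 2*j - 3) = j*(j - 5)*(j - 3)*(j - 2)*(j + 1)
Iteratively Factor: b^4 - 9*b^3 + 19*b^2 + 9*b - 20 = (b - 1)*(b^3 - 8*b^2 + 11*b + 20) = (b - 5)*(b - 1)*(b^2 - 3*b - 4) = (b - 5)*(b - 1)*(b + 1)*(b - 4)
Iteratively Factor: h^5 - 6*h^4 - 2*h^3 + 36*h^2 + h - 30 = (h - 1)*(h^4 - 5*h^3 - 7*h^2 + 29*h + 30) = (h - 3)*(h - 1)*(h^3 - 2*h^2 - 13*h - 10) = (h - 5)*(h - 3)*(h - 1)*(h^2 + 3*h + 2) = (h - 5)*(h - 3)*(h - 1)*(h + 1)*(h + 2)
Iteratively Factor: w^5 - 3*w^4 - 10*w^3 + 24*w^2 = (w)*(w^4 - 3*w^3 - 10*w^2 + 24*w) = w*(w - 2)*(w^3 - w^2 - 12*w) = w*(w - 2)*(w + 3)*(w^2 - 4*w) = w*(w - 4)*(w - 2)*(w + 3)*(w)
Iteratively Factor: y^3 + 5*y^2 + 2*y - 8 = (y + 2)*(y^2 + 3*y - 4) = (y - 1)*(y + 2)*(y + 4)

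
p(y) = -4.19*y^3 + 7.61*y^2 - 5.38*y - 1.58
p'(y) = -12.57*y^2 + 15.22*y - 5.38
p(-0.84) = 10.79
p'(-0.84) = -27.03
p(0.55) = -2.93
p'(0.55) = -0.81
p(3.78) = -139.48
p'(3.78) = -127.45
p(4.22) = -203.65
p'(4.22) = -165.00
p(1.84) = -11.82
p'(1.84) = -19.93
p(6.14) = -717.60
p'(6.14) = -385.81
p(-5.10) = 779.60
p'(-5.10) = -409.95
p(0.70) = -3.05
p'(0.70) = -0.89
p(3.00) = -62.36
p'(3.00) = -72.85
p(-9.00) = 3717.76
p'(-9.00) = -1160.53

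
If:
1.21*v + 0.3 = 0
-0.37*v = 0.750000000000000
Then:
No Solution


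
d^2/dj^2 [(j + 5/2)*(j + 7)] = 2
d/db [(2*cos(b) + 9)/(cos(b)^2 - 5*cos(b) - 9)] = (18*cos(b) + cos(2*b) - 26)*sin(b)/(sin(b)^2 + 5*cos(b) + 8)^2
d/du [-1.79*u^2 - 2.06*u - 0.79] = -3.58*u - 2.06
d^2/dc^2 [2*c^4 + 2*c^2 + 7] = 24*c^2 + 4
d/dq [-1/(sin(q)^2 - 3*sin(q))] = (2*sin(q) - 3)*cos(q)/((sin(q) - 3)^2*sin(q)^2)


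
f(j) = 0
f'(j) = 0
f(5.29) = 0.00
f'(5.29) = 0.00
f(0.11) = 0.00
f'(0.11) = 0.00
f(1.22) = 0.00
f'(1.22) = 0.00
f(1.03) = 0.00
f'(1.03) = 0.00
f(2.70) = 0.00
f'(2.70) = 0.00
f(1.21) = 0.00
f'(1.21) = 0.00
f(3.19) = 0.00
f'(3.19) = 0.00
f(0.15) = 0.00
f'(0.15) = 0.00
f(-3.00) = 0.00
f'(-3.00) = 0.00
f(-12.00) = 0.00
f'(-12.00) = 0.00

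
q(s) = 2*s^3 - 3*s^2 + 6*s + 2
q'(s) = 6*s^2 - 6*s + 6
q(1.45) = 10.49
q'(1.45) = 9.92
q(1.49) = 10.90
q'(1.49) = 10.38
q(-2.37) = -55.69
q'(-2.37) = 53.92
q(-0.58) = -2.88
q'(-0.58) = 11.50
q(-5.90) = -548.59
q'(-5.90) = 250.26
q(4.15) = 118.18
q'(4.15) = 84.44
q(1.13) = 7.84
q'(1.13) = 6.88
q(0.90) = 6.43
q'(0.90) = 5.46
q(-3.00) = -97.00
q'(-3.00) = 78.00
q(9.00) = 1271.00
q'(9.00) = 438.00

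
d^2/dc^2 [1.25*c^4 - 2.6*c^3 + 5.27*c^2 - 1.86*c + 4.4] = 15.0*c^2 - 15.6*c + 10.54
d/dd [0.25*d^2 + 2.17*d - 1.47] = 0.5*d + 2.17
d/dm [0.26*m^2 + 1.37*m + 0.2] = 0.52*m + 1.37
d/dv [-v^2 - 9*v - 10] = -2*v - 9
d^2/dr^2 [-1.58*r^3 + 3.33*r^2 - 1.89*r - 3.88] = 6.66 - 9.48*r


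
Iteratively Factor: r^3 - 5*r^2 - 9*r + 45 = (r + 3)*(r^2 - 8*r + 15) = (r - 3)*(r + 3)*(r - 5)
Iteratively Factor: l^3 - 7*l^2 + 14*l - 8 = (l - 1)*(l^2 - 6*l + 8) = (l - 4)*(l - 1)*(l - 2)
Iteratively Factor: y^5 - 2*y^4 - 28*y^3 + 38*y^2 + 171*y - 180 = (y - 5)*(y^4 + 3*y^3 - 13*y^2 - 27*y + 36) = (y - 5)*(y - 1)*(y^3 + 4*y^2 - 9*y - 36) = (y - 5)*(y - 1)*(y + 4)*(y^2 - 9) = (y - 5)*(y - 1)*(y + 3)*(y + 4)*(y - 3)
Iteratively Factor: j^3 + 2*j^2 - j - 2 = (j - 1)*(j^2 + 3*j + 2) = (j - 1)*(j + 1)*(j + 2)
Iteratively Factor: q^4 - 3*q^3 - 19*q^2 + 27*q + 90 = (q + 2)*(q^3 - 5*q^2 - 9*q + 45) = (q + 2)*(q + 3)*(q^2 - 8*q + 15) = (q - 5)*(q + 2)*(q + 3)*(q - 3)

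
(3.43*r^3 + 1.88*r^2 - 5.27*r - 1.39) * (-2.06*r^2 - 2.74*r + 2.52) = -7.0658*r^5 - 13.271*r^4 + 14.3486*r^3 + 22.0408*r^2 - 9.4718*r - 3.5028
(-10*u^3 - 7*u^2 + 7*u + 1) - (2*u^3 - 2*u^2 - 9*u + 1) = -12*u^3 - 5*u^2 + 16*u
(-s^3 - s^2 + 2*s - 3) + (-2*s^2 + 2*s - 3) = -s^3 - 3*s^2 + 4*s - 6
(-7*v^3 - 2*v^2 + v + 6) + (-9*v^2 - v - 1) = -7*v^3 - 11*v^2 + 5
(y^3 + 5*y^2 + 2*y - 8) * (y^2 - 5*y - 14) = y^5 - 37*y^3 - 88*y^2 + 12*y + 112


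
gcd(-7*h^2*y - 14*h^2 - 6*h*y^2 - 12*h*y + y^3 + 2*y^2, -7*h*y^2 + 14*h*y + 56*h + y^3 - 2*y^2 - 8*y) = -7*h*y - 14*h + y^2 + 2*y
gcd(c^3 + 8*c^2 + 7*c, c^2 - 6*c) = c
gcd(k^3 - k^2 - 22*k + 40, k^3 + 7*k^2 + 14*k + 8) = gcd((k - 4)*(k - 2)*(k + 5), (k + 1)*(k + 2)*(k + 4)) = 1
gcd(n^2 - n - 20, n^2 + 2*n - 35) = n - 5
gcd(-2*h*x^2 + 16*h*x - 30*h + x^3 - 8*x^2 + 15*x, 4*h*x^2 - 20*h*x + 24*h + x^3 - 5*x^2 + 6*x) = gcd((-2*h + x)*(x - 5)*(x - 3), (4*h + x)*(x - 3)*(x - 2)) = x - 3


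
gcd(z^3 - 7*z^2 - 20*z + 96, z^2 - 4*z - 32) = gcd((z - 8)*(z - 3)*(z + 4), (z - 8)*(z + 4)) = z^2 - 4*z - 32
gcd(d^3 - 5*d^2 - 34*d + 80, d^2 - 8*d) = d - 8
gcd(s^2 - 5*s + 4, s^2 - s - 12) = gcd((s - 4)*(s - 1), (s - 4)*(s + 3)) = s - 4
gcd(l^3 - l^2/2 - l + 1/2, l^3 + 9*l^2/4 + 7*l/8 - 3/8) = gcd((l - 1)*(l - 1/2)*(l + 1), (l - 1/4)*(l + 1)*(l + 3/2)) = l + 1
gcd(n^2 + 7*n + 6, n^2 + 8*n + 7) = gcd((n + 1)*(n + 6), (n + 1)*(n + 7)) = n + 1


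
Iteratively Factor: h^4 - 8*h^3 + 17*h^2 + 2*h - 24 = (h + 1)*(h^3 - 9*h^2 + 26*h - 24) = (h - 4)*(h + 1)*(h^2 - 5*h + 6) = (h - 4)*(h - 3)*(h + 1)*(h - 2)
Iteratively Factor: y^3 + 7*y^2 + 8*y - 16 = (y + 4)*(y^2 + 3*y - 4) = (y + 4)^2*(y - 1)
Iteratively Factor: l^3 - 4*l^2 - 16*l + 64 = (l - 4)*(l^2 - 16) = (l - 4)*(l + 4)*(l - 4)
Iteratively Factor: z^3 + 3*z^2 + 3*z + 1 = (z + 1)*(z^2 + 2*z + 1) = (z + 1)^2*(z + 1)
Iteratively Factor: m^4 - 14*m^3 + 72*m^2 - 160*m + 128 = (m - 4)*(m^3 - 10*m^2 + 32*m - 32) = (m - 4)^2*(m^2 - 6*m + 8) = (m - 4)^2*(m - 2)*(m - 4)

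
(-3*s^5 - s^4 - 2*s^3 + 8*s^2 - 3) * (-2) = 6*s^5 + 2*s^4 + 4*s^3 - 16*s^2 + 6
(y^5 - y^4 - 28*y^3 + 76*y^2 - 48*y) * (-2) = -2*y^5 + 2*y^4 + 56*y^3 - 152*y^2 + 96*y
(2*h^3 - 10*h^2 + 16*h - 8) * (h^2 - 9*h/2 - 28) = 2*h^5 - 19*h^4 + 5*h^3 + 200*h^2 - 412*h + 224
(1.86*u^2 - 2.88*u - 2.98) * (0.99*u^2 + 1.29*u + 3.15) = 1.8414*u^4 - 0.4518*u^3 - 0.8064*u^2 - 12.9162*u - 9.387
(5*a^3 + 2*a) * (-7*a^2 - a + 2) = -35*a^5 - 5*a^4 - 4*a^3 - 2*a^2 + 4*a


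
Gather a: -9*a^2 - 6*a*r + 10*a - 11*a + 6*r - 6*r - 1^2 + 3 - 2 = -9*a^2 + a*(-6*r - 1)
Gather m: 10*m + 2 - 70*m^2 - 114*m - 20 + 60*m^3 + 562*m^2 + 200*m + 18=60*m^3 + 492*m^2 + 96*m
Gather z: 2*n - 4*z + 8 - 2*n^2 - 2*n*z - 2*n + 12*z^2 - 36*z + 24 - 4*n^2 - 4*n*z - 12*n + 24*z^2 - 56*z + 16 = -6*n^2 - 12*n + 36*z^2 + z*(-6*n - 96) + 48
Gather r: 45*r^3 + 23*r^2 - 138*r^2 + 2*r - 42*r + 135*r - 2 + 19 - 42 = 45*r^3 - 115*r^2 + 95*r - 25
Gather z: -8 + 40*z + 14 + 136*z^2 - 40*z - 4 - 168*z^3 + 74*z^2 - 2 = -168*z^3 + 210*z^2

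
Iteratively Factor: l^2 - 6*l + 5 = (l - 1)*(l - 5)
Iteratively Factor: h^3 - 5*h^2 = (h - 5)*(h^2) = h*(h - 5)*(h)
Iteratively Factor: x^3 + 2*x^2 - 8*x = (x)*(x^2 + 2*x - 8) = x*(x - 2)*(x + 4)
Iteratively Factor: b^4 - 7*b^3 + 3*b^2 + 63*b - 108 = (b - 3)*(b^3 - 4*b^2 - 9*b + 36) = (b - 3)*(b + 3)*(b^2 - 7*b + 12) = (b - 4)*(b - 3)*(b + 3)*(b - 3)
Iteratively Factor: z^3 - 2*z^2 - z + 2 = (z + 1)*(z^2 - 3*z + 2) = (z - 1)*(z + 1)*(z - 2)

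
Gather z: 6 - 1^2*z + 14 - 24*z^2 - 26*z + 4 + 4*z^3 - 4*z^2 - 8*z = 4*z^3 - 28*z^2 - 35*z + 24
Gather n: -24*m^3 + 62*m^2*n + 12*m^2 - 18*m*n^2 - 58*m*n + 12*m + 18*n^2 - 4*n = -24*m^3 + 12*m^2 + 12*m + n^2*(18 - 18*m) + n*(62*m^2 - 58*m - 4)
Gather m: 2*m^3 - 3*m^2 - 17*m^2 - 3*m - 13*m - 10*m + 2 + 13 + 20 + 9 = 2*m^3 - 20*m^2 - 26*m + 44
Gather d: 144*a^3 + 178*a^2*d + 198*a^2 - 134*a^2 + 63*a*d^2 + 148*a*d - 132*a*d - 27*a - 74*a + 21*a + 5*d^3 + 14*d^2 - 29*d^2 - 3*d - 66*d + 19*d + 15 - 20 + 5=144*a^3 + 64*a^2 - 80*a + 5*d^3 + d^2*(63*a - 15) + d*(178*a^2 + 16*a - 50)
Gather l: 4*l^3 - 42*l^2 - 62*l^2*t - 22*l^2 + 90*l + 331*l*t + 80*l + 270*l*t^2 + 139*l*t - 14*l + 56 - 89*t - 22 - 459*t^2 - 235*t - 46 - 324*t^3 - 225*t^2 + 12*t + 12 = 4*l^3 + l^2*(-62*t - 64) + l*(270*t^2 + 470*t + 156) - 324*t^3 - 684*t^2 - 312*t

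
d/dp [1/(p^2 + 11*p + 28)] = (-2*p - 11)/(p^2 + 11*p + 28)^2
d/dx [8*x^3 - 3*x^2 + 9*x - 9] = 24*x^2 - 6*x + 9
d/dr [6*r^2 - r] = 12*r - 1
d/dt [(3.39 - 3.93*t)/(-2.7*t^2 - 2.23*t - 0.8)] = (-10.611*t^2 + 18.306*t + 10.7037)/(7.29*t^4 + 12.042*t^3 + 9.2929*t^2 + 3.568*t + 0.64)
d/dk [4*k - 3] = 4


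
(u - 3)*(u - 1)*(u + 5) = u^3 + u^2 - 17*u + 15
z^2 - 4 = (z - 2)*(z + 2)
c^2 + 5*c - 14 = (c - 2)*(c + 7)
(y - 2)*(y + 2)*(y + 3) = y^3 + 3*y^2 - 4*y - 12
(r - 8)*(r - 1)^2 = r^3 - 10*r^2 + 17*r - 8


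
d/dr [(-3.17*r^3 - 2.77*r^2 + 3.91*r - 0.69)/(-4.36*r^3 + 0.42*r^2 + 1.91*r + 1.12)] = (-7.105427357601e-15*r^5 - 13.4086*r^4 + 21.9858*r^3 - 26.6093*r^2 - 5.6252*r + 5.6971)/(19.0096*r^6 - 3.6624*r^5 - 16.4788*r^4 - 8.162*r^3 + 4.5889*r^2 + 4.2784*r + 1.2544)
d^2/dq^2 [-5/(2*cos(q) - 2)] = 5*(cos(q) + 2)/(2*(cos(q) - 1)^2)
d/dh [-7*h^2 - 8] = -14*h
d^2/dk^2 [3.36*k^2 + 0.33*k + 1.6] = 6.72000000000000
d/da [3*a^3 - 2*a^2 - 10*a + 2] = 9*a^2 - 4*a - 10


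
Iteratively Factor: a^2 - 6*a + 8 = (a - 4)*(a - 2)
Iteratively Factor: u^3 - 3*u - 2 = (u + 1)*(u^2 - u - 2) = (u - 2)*(u + 1)*(u + 1)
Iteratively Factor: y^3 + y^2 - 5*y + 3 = (y - 1)*(y^2 + 2*y - 3) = (y - 1)*(y + 3)*(y - 1)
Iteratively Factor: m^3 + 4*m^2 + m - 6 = (m + 3)*(m^2 + m - 2) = (m - 1)*(m + 3)*(m + 2)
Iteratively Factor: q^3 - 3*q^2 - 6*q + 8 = (q + 2)*(q^2 - 5*q + 4) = (q - 1)*(q + 2)*(q - 4)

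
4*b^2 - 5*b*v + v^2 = (-4*b + v)*(-b + v)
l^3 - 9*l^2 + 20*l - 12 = (l - 6)*(l - 2)*(l - 1)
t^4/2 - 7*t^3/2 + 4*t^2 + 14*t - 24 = (t/2 + 1)*(t - 4)*(t - 3)*(t - 2)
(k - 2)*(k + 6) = k^2 + 4*k - 12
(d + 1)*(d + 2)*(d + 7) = d^3 + 10*d^2 + 23*d + 14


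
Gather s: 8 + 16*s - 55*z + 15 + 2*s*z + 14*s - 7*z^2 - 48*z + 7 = s*(2*z + 30) - 7*z^2 - 103*z + 30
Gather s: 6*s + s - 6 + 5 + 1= 7*s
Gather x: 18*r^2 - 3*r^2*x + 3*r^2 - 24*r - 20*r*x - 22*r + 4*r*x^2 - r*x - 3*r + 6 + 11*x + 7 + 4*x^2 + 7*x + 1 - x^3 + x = 21*r^2 - 49*r - x^3 + x^2*(4*r + 4) + x*(-3*r^2 - 21*r + 19) + 14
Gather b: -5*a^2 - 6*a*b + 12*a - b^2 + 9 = -5*a^2 - 6*a*b + 12*a - b^2 + 9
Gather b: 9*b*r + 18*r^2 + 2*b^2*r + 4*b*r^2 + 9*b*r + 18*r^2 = 2*b^2*r + b*(4*r^2 + 18*r) + 36*r^2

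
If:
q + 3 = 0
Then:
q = -3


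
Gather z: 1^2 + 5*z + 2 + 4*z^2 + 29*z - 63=4*z^2 + 34*z - 60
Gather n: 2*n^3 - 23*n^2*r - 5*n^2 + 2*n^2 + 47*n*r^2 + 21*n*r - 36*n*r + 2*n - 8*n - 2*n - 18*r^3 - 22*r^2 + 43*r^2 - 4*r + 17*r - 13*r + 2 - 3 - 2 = 2*n^3 + n^2*(-23*r - 3) + n*(47*r^2 - 15*r - 8) - 18*r^3 + 21*r^2 - 3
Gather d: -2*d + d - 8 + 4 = -d - 4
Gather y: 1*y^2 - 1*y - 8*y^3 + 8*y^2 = -8*y^3 + 9*y^2 - y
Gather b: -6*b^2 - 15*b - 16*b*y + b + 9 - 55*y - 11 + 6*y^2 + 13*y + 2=-6*b^2 + b*(-16*y - 14) + 6*y^2 - 42*y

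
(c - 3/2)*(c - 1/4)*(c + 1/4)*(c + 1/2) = c^4 - c^3 - 13*c^2/16 + c/16 + 3/64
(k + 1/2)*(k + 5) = k^2 + 11*k/2 + 5/2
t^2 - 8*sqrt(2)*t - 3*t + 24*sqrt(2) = (t - 3)*(t - 8*sqrt(2))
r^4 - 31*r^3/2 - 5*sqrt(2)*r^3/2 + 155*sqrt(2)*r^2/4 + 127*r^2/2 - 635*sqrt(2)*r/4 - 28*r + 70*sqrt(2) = (r - 8)*(r - 7)*(r - 1/2)*(r - 5*sqrt(2)/2)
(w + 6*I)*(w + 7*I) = w^2 + 13*I*w - 42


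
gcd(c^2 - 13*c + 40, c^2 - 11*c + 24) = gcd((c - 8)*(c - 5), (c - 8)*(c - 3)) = c - 8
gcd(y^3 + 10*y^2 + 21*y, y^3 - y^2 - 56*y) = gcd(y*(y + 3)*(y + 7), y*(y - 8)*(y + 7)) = y^2 + 7*y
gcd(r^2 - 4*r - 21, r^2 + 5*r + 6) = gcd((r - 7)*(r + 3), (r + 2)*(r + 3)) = r + 3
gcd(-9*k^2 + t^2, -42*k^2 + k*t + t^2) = 1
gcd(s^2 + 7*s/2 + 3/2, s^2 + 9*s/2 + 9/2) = s + 3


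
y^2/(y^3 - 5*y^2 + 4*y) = y/(y^2 - 5*y + 4)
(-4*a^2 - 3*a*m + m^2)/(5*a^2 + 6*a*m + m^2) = (-4*a + m)/(5*a + m)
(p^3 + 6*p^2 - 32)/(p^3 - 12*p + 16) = (p + 4)/(p - 2)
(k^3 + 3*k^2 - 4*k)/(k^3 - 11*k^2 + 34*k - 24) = k*(k + 4)/(k^2 - 10*k + 24)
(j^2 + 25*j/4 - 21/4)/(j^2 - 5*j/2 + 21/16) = 4*(j + 7)/(4*j - 7)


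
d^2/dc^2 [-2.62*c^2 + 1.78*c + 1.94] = -5.24000000000000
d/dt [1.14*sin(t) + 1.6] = 1.14*cos(t)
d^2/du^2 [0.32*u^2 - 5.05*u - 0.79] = 0.640000000000000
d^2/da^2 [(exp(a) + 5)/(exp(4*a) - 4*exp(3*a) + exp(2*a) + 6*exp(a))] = (9*exp(7*a) + 36*exp(6*a) - 394*exp(5*a) + 714*exp(4*a) - 153*exp(3*a) - 226*exp(2*a) + 90*exp(a) + 180)*exp(-a)/(exp(9*a) - 12*exp(8*a) + 51*exp(7*a) - 70*exp(6*a) - 93*exp(5*a) + 312*exp(4*a) - 35*exp(3*a) - 414*exp(2*a) + 108*exp(a) + 216)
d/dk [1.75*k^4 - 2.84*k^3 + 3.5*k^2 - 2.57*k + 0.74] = 7.0*k^3 - 8.52*k^2 + 7.0*k - 2.57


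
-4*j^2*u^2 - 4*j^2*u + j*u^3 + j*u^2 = u*(-4*j + u)*(j*u + j)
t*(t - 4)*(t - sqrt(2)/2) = t^3 - 4*t^2 - sqrt(2)*t^2/2 + 2*sqrt(2)*t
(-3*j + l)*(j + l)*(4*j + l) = -12*j^3 - 11*j^2*l + 2*j*l^2 + l^3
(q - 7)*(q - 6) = q^2 - 13*q + 42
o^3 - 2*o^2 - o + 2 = (o - 2)*(o - 1)*(o + 1)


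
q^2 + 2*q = q*(q + 2)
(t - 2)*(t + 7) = t^2 + 5*t - 14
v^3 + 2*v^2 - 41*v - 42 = (v - 6)*(v + 1)*(v + 7)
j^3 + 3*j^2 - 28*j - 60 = (j - 5)*(j + 2)*(j + 6)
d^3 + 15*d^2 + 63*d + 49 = (d + 1)*(d + 7)^2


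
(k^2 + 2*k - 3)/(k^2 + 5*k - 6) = (k + 3)/(k + 6)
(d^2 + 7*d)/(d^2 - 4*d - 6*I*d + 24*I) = d*(d + 7)/(d^2 - 4*d - 6*I*d + 24*I)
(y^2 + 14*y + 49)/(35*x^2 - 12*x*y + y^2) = (y^2 + 14*y + 49)/(35*x^2 - 12*x*y + y^2)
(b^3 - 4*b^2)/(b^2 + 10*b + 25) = b^2*(b - 4)/(b^2 + 10*b + 25)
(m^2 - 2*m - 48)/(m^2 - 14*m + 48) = (m + 6)/(m - 6)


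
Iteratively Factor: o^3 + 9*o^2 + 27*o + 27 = (o + 3)*(o^2 + 6*o + 9) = (o + 3)^2*(o + 3)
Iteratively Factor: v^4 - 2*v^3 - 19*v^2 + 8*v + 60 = (v + 3)*(v^3 - 5*v^2 - 4*v + 20) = (v - 5)*(v + 3)*(v^2 - 4) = (v - 5)*(v + 2)*(v + 3)*(v - 2)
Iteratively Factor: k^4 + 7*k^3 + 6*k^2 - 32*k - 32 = (k + 4)*(k^3 + 3*k^2 - 6*k - 8) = (k + 1)*(k + 4)*(k^2 + 2*k - 8) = (k - 2)*(k + 1)*(k + 4)*(k + 4)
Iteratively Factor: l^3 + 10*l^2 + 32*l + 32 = (l + 2)*(l^2 + 8*l + 16) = (l + 2)*(l + 4)*(l + 4)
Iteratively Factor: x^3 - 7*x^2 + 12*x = (x)*(x^2 - 7*x + 12) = x*(x - 4)*(x - 3)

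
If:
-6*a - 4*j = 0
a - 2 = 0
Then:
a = 2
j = -3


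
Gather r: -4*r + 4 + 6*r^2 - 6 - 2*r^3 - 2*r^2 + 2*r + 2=-2*r^3 + 4*r^2 - 2*r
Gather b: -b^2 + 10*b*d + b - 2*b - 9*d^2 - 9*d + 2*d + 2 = -b^2 + b*(10*d - 1) - 9*d^2 - 7*d + 2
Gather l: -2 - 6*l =-6*l - 2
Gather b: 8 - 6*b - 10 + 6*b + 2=0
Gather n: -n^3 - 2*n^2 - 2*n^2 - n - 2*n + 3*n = -n^3 - 4*n^2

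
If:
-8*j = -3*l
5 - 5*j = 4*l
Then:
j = 15/47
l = 40/47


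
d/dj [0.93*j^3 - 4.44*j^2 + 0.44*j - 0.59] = 2.79*j^2 - 8.88*j + 0.44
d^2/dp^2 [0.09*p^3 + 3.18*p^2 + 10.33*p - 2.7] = 0.54*p + 6.36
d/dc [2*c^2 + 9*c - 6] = 4*c + 9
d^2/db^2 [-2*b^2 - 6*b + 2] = -4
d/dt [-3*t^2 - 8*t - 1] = -6*t - 8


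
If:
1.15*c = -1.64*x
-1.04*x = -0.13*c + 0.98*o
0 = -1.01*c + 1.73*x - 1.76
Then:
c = -0.79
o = -0.69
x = 0.56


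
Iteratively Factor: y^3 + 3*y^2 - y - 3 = (y + 3)*(y^2 - 1) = (y + 1)*(y + 3)*(y - 1)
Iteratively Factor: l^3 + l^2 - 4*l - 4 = (l + 1)*(l^2 - 4) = (l - 2)*(l + 1)*(l + 2)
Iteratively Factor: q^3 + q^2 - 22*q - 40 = (q + 2)*(q^2 - q - 20) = (q + 2)*(q + 4)*(q - 5)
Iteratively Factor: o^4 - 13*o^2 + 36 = (o + 3)*(o^3 - 3*o^2 - 4*o + 12) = (o - 2)*(o + 3)*(o^2 - o - 6) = (o - 3)*(o - 2)*(o + 3)*(o + 2)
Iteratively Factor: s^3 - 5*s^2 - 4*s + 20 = (s - 2)*(s^2 - 3*s - 10) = (s - 5)*(s - 2)*(s + 2)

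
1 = 1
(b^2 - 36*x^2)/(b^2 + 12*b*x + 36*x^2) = (b - 6*x)/(b + 6*x)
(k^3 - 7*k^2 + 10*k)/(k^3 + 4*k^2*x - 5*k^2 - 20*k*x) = (k - 2)/(k + 4*x)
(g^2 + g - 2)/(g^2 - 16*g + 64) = (g^2 + g - 2)/(g^2 - 16*g + 64)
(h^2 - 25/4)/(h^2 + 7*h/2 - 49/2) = (4*h^2 - 25)/(2*(2*h^2 + 7*h - 49))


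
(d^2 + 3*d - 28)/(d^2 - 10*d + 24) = (d + 7)/(d - 6)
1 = 1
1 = 1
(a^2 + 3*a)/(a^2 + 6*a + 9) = a/(a + 3)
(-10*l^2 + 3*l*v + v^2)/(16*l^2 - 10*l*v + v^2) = (5*l + v)/(-8*l + v)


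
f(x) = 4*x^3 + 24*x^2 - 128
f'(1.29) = 81.89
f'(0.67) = 37.55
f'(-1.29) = -41.95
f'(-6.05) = 148.83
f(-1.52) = -86.60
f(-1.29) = -96.65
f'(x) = 12*x^2 + 48*x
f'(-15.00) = 1980.00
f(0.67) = -116.02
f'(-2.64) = -43.08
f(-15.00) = -8228.00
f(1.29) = -79.47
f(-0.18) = -127.25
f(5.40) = 1201.70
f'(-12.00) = 1152.00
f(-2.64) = -34.33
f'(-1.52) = -45.24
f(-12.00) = -3584.00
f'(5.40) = 609.12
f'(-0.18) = -8.25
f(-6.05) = -135.32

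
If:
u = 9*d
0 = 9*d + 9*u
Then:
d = 0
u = 0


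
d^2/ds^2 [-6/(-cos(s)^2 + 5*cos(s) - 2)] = 6*(4*sin(s)^4 - 19*sin(s)^2 + 115*cos(s)/4 - 15*cos(3*s)/4 - 31)/(sin(s)^2 + 5*cos(s) - 3)^3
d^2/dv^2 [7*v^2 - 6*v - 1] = 14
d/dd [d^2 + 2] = 2*d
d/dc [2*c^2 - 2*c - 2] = 4*c - 2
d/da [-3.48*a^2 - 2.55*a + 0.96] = -6.96*a - 2.55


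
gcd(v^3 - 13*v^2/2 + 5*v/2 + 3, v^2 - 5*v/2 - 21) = v - 6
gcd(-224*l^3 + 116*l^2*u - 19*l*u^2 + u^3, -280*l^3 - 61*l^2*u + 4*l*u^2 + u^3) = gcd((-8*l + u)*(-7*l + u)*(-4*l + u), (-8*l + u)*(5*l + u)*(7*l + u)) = -8*l + u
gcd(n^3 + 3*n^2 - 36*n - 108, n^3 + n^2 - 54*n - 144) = n^2 + 9*n + 18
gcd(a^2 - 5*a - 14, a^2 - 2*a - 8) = a + 2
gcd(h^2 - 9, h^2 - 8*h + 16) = 1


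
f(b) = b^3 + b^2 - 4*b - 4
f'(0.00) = -4.00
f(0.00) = -4.00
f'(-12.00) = 404.00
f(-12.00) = -1540.00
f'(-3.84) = 32.56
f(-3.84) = -30.52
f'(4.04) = 53.04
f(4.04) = 62.10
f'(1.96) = 11.44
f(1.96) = -0.47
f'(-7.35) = 143.37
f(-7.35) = -317.64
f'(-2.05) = 4.51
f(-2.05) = -0.21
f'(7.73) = 190.72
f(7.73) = 486.72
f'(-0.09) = -4.16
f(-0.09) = -3.63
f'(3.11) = 31.24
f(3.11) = 23.31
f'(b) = 3*b^2 + 2*b - 4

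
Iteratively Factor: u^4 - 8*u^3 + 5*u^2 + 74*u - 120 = (u - 2)*(u^3 - 6*u^2 - 7*u + 60) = (u - 2)*(u + 3)*(u^2 - 9*u + 20) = (u - 5)*(u - 2)*(u + 3)*(u - 4)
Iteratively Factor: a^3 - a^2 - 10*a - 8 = (a + 1)*(a^2 - 2*a - 8) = (a - 4)*(a + 1)*(a + 2)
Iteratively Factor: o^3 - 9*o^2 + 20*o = (o - 5)*(o^2 - 4*o) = (o - 5)*(o - 4)*(o)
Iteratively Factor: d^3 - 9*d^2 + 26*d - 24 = (d - 2)*(d^2 - 7*d + 12) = (d - 4)*(d - 2)*(d - 3)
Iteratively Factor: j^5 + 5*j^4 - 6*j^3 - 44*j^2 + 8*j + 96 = (j + 4)*(j^4 + j^3 - 10*j^2 - 4*j + 24) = (j + 3)*(j + 4)*(j^3 - 2*j^2 - 4*j + 8) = (j - 2)*(j + 3)*(j + 4)*(j^2 - 4) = (j - 2)^2*(j + 3)*(j + 4)*(j + 2)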